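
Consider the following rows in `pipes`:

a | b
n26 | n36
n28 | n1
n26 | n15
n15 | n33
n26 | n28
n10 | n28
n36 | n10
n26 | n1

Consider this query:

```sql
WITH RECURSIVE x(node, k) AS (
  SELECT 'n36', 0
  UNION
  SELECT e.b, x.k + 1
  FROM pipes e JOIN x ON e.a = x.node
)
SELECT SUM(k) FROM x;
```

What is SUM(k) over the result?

Base: (n36, k=0).
Iteration 1: edges from {n36} -> (n10, k=1).
Iteration 2: edges from {n10} -> (n28, k=2).
Iteration 3: edges from {n28} -> (n1, k=3).
Iteration 4: no outgoing edges from {n1}; recursion stops.
SUM(k) = 0 + 1 + 2 + 3 = 6.

6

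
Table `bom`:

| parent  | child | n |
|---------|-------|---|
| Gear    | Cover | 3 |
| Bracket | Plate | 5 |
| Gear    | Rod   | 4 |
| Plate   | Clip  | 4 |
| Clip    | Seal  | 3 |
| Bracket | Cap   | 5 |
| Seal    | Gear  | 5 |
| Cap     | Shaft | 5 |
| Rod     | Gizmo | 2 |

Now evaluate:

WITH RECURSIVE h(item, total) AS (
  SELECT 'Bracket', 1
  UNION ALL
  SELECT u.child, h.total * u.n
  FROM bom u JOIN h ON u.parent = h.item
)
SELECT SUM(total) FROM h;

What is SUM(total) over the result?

Base: (Bracket, total=1).
Iteration 1: components of {Bracket} -> Cap = 1*5 = 5, Plate = 1*5 = 5.
Iteration 2: components of {Cap,Plate} -> Clip = 5*4 = 20, Shaft = 5*5 = 25.
Iteration 3: components of {Clip,Shaft} -> Seal = 20*3 = 60.
Iteration 4: components of {Seal} -> Gear = 60*5 = 300.
Iteration 5: components of {Gear} -> Cover = 300*3 = 900, Rod = 300*4 = 1200.
Iteration 6: components of {Cover,Rod} -> Gizmo = 1200*2 = 2400.
Iteration 7: no further components; recursion stops.
SUM(total) = 1 + 5 + 5 + 25 + 20 + 60 + 300 + 1200 + 900 + 2400 = 4916.

4916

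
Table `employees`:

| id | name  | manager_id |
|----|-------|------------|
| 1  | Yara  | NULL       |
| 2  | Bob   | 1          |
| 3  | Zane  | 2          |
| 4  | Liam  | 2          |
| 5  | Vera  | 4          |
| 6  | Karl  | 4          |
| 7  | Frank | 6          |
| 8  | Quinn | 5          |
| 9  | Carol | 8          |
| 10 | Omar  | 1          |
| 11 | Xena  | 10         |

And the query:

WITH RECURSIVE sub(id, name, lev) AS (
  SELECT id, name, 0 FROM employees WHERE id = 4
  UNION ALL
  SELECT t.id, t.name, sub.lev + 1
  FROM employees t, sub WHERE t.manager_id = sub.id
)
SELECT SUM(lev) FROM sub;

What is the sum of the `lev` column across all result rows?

Base: id=4 (Liam) at lev 0.
Iteration 1: rows with manager_id in {4} -> Vera (id 5, lev 1), Karl (id 6, lev 1).
Iteration 2: rows with manager_id in {5,6} -> Frank (id 7, lev 2), Quinn (id 8, lev 2).
Iteration 3: rows with manager_id in {7,8} -> Carol (id 9, lev 3).
Iteration 4: no rows with manager_id in {9}; recursion stops.
SUM(lev) = 0 + 1 + 1 + 2 + 2 + 3 = 9.

9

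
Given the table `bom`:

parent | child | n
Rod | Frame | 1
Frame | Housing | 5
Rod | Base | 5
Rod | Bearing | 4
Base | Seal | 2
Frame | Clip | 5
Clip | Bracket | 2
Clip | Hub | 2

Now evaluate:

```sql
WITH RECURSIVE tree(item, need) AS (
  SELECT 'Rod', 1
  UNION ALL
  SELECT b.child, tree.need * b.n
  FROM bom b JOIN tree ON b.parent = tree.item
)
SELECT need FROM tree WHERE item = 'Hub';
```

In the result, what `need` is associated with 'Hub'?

Base: (Rod, need=1).
Iteration 1: components of {Rod} -> Base = 1*5 = 5, Bearing = 1*4 = 4, Frame = 1*1 = 1.
Iteration 2: components of {Base,Bearing,Frame} -> Clip = 1*5 = 5, Housing = 1*5 = 5, Seal = 5*2 = 10.
Iteration 3: components of {Clip,Housing,Seal} -> Bracket = 5*2 = 10, Hub = 5*2 = 10.
Iteration 4: no further components; recursion stops.

10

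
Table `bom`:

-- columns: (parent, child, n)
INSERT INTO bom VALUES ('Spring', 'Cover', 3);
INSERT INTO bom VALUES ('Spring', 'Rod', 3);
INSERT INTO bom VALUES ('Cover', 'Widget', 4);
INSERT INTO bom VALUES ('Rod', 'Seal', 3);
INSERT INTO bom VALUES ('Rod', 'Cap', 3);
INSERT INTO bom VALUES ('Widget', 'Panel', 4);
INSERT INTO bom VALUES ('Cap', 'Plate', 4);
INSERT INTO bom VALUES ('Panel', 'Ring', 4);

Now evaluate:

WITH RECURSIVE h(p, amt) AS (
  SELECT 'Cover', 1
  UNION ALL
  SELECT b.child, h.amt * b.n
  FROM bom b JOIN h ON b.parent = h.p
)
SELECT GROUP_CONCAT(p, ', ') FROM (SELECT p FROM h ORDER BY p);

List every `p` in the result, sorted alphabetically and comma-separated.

Base: (Cover, amt=1).
Iteration 1: components of {Cover} -> Widget = 1*4 = 4.
Iteration 2: components of {Widget} -> Panel = 4*4 = 16.
Iteration 3: components of {Panel} -> Ring = 16*4 = 64.
Iteration 4: no further components; recursion stops.

Cover, Panel, Ring, Widget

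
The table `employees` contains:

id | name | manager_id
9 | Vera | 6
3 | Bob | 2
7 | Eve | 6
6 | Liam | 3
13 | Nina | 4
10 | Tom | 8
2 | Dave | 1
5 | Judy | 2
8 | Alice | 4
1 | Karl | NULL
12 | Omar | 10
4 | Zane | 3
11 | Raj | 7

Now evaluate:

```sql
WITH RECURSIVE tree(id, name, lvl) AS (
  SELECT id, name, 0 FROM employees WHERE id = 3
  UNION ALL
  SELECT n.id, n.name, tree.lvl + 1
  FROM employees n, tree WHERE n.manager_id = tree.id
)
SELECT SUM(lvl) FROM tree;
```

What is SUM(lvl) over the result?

20

Base: id=3 (Bob) at lvl 0.
Iteration 1: rows with manager_id in {3} -> Zane (id 4, lvl 1), Liam (id 6, lvl 1).
Iteration 2: rows with manager_id in {4,6} -> Eve (id 7, lvl 2), Alice (id 8, lvl 2), Vera (id 9, lvl 2), Nina (id 13, lvl 2).
Iteration 3: rows with manager_id in {7,8,9,13} -> Tom (id 10, lvl 3), Raj (id 11, lvl 3).
Iteration 4: rows with manager_id in {10,11} -> Omar (id 12, lvl 4).
Iteration 5: no rows with manager_id in {12}; recursion stops.
SUM(lvl) = 0 + 1 + 1 + 2 + 2 + 2 + 2 + 3 + 3 + 4 = 20.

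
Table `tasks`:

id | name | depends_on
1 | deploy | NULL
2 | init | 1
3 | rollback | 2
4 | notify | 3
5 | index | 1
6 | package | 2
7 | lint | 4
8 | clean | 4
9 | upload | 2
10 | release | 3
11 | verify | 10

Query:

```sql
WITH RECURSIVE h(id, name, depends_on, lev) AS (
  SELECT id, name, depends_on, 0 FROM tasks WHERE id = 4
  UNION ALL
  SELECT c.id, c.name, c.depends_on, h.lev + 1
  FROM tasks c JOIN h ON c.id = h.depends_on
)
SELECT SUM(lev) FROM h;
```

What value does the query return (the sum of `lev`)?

6

Base: id=4 (notify), depends_on=3, lev 0.
Iteration 1: join on id=3 -> rollback (id 3, depends_on=2, lev 1).
Iteration 2: join on id=2 -> init (id 2, depends_on=1, lev 2).
Iteration 3: join on id=1 -> deploy (id 1, depends_on=NULL, lev 3).
Iteration 4: depends_on is NULL; no match; recursion stops.
SUM(lev) = 0 + 1 + 2 + 3 = 6.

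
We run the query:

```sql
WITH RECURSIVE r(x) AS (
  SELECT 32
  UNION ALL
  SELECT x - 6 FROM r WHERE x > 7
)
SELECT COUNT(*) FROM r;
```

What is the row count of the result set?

6

Base: x=32.
Iteration 1: 32 > 7 holds -> x = 32 - 6 = 26.
Iteration 2: 26 > 7 holds -> x = 26 - 6 = 20.
Iteration 3: 20 > 7 holds -> x = 20 - 6 = 14.
Iteration 4: 14 > 7 holds -> x = 14 - 6 = 8.
Iteration 5: 8 > 7 holds -> x = 8 - 6 = 2.
Iteration 6: 2 > 7 fails; recursion stops.
Total rows emitted: 6.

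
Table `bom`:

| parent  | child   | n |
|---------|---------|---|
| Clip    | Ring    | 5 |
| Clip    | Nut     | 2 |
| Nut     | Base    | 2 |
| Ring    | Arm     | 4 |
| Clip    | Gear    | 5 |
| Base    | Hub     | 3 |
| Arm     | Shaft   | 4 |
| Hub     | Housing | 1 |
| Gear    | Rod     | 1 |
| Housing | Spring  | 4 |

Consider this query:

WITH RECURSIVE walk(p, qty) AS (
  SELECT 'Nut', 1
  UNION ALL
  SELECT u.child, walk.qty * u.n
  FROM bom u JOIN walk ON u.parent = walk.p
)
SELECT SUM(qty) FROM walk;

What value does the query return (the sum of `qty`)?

39

Base: (Nut, qty=1).
Iteration 1: components of {Nut} -> Base = 1*2 = 2.
Iteration 2: components of {Base} -> Hub = 2*3 = 6.
Iteration 3: components of {Hub} -> Housing = 6*1 = 6.
Iteration 4: components of {Housing} -> Spring = 6*4 = 24.
Iteration 5: no further components; recursion stops.
SUM(qty) = 1 + 2 + 6 + 6 + 24 = 39.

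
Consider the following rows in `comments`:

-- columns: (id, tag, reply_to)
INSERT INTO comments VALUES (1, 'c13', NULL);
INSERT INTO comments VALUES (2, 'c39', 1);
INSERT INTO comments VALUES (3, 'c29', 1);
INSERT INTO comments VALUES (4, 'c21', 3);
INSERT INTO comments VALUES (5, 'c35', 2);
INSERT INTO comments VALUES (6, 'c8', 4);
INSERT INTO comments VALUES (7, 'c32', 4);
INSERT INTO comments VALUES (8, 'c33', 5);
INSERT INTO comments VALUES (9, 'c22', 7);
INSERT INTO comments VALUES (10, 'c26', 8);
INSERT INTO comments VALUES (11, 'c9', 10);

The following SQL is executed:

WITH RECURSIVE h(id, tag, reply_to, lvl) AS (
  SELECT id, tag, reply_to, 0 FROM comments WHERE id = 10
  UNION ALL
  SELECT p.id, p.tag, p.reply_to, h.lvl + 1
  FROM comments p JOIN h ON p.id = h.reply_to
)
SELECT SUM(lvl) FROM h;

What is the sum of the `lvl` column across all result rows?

10

Base: id=10 (c26), reply_to=8, lvl 0.
Iteration 1: join on id=8 -> c33 (id 8, reply_to=5, lvl 1).
Iteration 2: join on id=5 -> c35 (id 5, reply_to=2, lvl 2).
Iteration 3: join on id=2 -> c39 (id 2, reply_to=1, lvl 3).
Iteration 4: join on id=1 -> c13 (id 1, reply_to=NULL, lvl 4).
Iteration 5: reply_to is NULL; no match; recursion stops.
SUM(lvl) = 0 + 1 + 2 + 3 + 4 = 10.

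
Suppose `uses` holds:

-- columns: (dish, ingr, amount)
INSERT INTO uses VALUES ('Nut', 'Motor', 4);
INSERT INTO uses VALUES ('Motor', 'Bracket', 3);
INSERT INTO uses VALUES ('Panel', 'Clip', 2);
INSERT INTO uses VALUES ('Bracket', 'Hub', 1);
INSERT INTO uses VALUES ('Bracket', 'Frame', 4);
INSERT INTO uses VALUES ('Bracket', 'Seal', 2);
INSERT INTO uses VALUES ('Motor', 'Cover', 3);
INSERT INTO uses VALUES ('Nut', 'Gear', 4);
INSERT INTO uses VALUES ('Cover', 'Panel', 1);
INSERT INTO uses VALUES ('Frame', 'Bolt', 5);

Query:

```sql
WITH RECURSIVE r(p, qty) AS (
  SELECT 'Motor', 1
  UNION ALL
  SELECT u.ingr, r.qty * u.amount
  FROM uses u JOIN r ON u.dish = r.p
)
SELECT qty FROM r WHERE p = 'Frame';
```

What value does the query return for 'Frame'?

12

Base: (Motor, qty=1).
Iteration 1: components of {Motor} -> Bracket = 1*3 = 3, Cover = 1*3 = 3.
Iteration 2: components of {Bracket,Cover} -> Frame = 3*4 = 12, Hub = 3*1 = 3, Panel = 3*1 = 3, Seal = 3*2 = 6.
Iteration 3: components of {Frame,Hub,Panel,Seal} -> Bolt = 12*5 = 60, Clip = 3*2 = 6.
Iteration 4: no further components; recursion stops.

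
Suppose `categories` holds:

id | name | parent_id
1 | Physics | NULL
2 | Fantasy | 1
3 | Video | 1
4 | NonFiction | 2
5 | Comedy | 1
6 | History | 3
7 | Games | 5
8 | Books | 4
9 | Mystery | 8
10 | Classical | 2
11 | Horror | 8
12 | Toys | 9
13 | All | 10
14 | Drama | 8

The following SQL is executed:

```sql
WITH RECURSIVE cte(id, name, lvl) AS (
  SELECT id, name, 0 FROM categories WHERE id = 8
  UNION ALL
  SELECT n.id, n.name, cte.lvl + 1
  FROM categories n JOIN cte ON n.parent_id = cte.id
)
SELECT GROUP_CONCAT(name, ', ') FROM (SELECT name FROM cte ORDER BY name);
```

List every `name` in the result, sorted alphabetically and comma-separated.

Books, Drama, Horror, Mystery, Toys

Base: id=8 (Books) at lvl 0.
Iteration 1: rows with parent_id in {8} -> Mystery (id 9, lvl 1), Horror (id 11, lvl 1), Drama (id 14, lvl 1).
Iteration 2: rows with parent_id in {9,11,14} -> Toys (id 12, lvl 2).
Iteration 3: no rows with parent_id in {12}; recursion stops.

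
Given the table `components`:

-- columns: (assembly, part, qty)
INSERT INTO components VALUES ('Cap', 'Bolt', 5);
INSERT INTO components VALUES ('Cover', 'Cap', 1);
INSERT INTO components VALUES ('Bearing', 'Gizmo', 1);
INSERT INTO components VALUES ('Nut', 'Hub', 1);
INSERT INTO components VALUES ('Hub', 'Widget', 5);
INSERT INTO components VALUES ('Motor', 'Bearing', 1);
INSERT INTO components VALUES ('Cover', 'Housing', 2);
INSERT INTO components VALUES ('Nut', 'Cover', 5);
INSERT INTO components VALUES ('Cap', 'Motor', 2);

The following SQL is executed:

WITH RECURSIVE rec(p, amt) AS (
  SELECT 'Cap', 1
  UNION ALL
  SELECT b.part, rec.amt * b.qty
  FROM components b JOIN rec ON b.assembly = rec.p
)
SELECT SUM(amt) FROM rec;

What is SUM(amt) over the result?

Base: (Cap, amt=1).
Iteration 1: components of {Cap} -> Bolt = 1*5 = 5, Motor = 1*2 = 2.
Iteration 2: components of {Bolt,Motor} -> Bearing = 2*1 = 2.
Iteration 3: components of {Bearing} -> Gizmo = 2*1 = 2.
Iteration 4: no further components; recursion stops.
SUM(amt) = 1 + 2 + 5 + 2 + 2 = 12.

12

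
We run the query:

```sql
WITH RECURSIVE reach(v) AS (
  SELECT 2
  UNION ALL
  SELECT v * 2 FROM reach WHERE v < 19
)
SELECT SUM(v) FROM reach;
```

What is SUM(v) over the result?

62

Base: v=2.
Iteration 1: 2 < 19 holds -> v = 2 * 2 = 4.
Iteration 2: 4 < 19 holds -> v = 4 * 2 = 8.
Iteration 3: 8 < 19 holds -> v = 8 * 2 = 16.
Iteration 4: 16 < 19 holds -> v = 16 * 2 = 32.
Iteration 5: 32 < 19 fails; recursion stops.
SUM(v) = 2 + 4 + 8 + 16 + 32 = 62.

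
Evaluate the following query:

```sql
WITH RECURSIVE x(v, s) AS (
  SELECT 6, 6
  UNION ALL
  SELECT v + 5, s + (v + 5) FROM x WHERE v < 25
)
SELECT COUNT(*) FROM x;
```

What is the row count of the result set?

Base: v=6, s=6.
Iteration 1: 6 < 25 holds -> v = 6 + 5 = 11, s = 6 + 11 = 17.
Iteration 2: 11 < 25 holds -> v = 11 + 5 = 16, s = 17 + 16 = 33.
Iteration 3: 16 < 25 holds -> v = 16 + 5 = 21, s = 33 + 21 = 54.
Iteration 4: 21 < 25 holds -> v = 21 + 5 = 26, s = 54 + 26 = 80.
Iteration 5: 26 < 25 fails; recursion stops.
Total rows emitted: 5.

5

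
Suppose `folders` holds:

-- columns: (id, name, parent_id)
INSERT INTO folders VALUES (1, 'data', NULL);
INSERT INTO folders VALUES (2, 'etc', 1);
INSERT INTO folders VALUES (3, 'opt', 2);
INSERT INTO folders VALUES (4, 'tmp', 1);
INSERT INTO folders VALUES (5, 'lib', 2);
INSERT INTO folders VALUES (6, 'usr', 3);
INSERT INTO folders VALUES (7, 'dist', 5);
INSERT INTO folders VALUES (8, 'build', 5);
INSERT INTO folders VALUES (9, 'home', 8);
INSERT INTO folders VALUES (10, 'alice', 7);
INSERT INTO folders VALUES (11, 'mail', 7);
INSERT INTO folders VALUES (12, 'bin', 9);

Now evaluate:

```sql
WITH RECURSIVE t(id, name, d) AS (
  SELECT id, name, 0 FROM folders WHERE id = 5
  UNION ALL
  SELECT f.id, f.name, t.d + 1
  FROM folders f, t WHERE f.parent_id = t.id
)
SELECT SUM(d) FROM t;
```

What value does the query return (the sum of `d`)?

11

Base: id=5 (lib) at d 0.
Iteration 1: rows with parent_id in {5} -> dist (id 7, d 1), build (id 8, d 1).
Iteration 2: rows with parent_id in {7,8} -> home (id 9, d 2), alice (id 10, d 2), mail (id 11, d 2).
Iteration 3: rows with parent_id in {9,10,11} -> bin (id 12, d 3).
Iteration 4: no rows with parent_id in {12}; recursion stops.
SUM(d) = 0 + 1 + 1 + 2 + 2 + 2 + 3 = 11.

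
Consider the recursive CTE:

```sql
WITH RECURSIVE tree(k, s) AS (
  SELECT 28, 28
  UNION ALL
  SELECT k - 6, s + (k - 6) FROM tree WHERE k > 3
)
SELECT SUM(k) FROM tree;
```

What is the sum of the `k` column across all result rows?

Base: k=28, s=28.
Iteration 1: 28 > 3 holds -> k = 28 - 6 = 22, s = 28 + 22 = 50.
Iteration 2: 22 > 3 holds -> k = 22 - 6 = 16, s = 50 + 16 = 66.
Iteration 3: 16 > 3 holds -> k = 16 - 6 = 10, s = 66 + 10 = 76.
Iteration 4: 10 > 3 holds -> k = 10 - 6 = 4, s = 76 + 4 = 80.
Iteration 5: 4 > 3 holds -> k = 4 - 6 = -2, s = 80 + -2 = 78.
Iteration 6: -2 > 3 fails; recursion stops.
SUM(k) = 28 + 22 + 16 + 10 + 4 + -2 = 78.

78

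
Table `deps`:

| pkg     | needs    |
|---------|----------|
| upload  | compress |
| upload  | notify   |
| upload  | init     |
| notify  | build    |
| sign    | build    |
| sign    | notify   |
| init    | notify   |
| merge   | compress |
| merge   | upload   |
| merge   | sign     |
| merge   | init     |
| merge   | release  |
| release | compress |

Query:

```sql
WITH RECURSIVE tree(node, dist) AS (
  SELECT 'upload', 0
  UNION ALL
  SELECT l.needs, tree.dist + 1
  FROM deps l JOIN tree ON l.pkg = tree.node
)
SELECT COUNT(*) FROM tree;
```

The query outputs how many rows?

Base: (upload, dist=0).
Iteration 1: edges from {upload} -> (compress, dist=1), (init, dist=1), (notify, dist=1).
Iteration 2: edges from {compress,init,notify} -> (build, dist=2), (notify, dist=2).
Iteration 3: edges from {build,notify} -> (build, dist=3).
Iteration 4: no outgoing edges from {build}; recursion stops.
Total rows emitted: 7.

7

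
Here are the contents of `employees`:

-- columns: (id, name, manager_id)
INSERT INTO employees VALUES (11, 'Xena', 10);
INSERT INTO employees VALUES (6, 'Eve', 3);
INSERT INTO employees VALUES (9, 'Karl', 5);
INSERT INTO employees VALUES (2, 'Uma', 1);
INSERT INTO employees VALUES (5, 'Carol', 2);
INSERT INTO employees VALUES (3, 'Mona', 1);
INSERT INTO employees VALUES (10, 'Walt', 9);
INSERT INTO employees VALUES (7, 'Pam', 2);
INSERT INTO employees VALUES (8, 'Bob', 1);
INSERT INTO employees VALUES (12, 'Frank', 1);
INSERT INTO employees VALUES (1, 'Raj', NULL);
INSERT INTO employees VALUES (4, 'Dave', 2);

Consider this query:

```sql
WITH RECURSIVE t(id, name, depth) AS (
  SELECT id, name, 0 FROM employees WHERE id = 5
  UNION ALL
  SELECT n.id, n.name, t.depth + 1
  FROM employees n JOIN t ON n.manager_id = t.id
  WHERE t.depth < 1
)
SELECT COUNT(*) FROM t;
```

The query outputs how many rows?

Base: id=5 (Carol) at depth 0.
Iteration 1: rows with manager_id in {5} -> Karl (id 9, depth 1).
Iteration 2: depth < 1 fails for all current rows; recursion stops.
Total rows emitted: 2.

2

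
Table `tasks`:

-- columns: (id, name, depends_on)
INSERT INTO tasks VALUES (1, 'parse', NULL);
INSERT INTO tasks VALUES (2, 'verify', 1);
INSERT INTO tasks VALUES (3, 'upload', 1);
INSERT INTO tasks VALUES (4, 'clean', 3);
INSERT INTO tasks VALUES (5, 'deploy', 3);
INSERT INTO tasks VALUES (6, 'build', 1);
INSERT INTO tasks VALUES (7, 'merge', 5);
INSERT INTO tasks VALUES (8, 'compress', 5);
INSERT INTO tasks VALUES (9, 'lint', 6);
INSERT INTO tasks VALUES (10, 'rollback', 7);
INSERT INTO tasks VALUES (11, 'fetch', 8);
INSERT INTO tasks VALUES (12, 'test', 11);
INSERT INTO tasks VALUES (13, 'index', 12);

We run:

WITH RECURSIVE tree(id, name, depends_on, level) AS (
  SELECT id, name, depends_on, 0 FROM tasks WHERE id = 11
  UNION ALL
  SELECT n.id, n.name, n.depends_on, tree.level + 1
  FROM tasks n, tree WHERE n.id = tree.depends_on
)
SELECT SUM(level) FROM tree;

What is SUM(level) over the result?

Base: id=11 (fetch), depends_on=8, level 0.
Iteration 1: join on id=8 -> compress (id 8, depends_on=5, level 1).
Iteration 2: join on id=5 -> deploy (id 5, depends_on=3, level 2).
Iteration 3: join on id=3 -> upload (id 3, depends_on=1, level 3).
Iteration 4: join on id=1 -> parse (id 1, depends_on=NULL, level 4).
Iteration 5: depends_on is NULL; no match; recursion stops.
SUM(level) = 0 + 1 + 2 + 3 + 4 = 10.

10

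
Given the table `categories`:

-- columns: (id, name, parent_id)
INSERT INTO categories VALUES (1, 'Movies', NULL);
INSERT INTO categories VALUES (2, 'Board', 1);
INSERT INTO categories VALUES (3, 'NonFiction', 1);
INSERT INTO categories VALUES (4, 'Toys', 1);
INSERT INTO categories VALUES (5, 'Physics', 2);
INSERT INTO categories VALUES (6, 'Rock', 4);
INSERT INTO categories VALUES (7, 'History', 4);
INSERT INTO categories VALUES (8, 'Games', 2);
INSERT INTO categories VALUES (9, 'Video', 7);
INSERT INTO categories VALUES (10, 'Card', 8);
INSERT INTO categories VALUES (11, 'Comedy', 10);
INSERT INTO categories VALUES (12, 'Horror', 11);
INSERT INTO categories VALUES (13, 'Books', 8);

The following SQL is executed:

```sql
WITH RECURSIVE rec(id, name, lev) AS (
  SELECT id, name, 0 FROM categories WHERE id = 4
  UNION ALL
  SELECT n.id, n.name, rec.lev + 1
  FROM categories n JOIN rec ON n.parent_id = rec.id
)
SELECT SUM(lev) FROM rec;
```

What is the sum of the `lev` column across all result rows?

4

Base: id=4 (Toys) at lev 0.
Iteration 1: rows with parent_id in {4} -> Rock (id 6, lev 1), History (id 7, lev 1).
Iteration 2: rows with parent_id in {6,7} -> Video (id 9, lev 2).
Iteration 3: no rows with parent_id in {9}; recursion stops.
SUM(lev) = 0 + 1 + 1 + 2 = 4.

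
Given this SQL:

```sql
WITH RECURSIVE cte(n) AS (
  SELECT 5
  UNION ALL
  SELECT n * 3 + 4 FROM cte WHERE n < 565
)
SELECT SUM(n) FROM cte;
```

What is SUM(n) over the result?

837

Base: n=5.
Iteration 1: 5 < 565 holds -> n = 5 * 3 + 4 = 19.
Iteration 2: 19 < 565 holds -> n = 19 * 3 + 4 = 61.
Iteration 3: 61 < 565 holds -> n = 61 * 3 + 4 = 187.
Iteration 4: 187 < 565 holds -> n = 187 * 3 + 4 = 565.
Iteration 5: 565 < 565 fails; recursion stops.
SUM(n) = 5 + 19 + 61 + 187 + 565 = 837.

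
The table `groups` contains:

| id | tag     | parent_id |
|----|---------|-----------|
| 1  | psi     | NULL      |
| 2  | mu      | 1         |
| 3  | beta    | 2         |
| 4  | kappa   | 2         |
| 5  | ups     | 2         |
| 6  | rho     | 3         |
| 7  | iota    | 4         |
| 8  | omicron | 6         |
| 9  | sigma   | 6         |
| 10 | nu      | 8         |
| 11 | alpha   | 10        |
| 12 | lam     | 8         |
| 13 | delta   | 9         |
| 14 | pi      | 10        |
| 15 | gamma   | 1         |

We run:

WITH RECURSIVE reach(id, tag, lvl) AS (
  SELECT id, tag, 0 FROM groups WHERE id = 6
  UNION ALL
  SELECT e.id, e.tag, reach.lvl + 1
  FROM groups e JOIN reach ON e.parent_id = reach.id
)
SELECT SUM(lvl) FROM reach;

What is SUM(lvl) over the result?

14

Base: id=6 (rho) at lvl 0.
Iteration 1: rows with parent_id in {6} -> omicron (id 8, lvl 1), sigma (id 9, lvl 1).
Iteration 2: rows with parent_id in {8,9} -> nu (id 10, lvl 2), lam (id 12, lvl 2), delta (id 13, lvl 2).
Iteration 3: rows with parent_id in {10,12,13} -> alpha (id 11, lvl 3), pi (id 14, lvl 3).
Iteration 4: no rows with parent_id in {11,14}; recursion stops.
SUM(lvl) = 0 + 1 + 1 + 2 + 2 + 2 + 3 + 3 = 14.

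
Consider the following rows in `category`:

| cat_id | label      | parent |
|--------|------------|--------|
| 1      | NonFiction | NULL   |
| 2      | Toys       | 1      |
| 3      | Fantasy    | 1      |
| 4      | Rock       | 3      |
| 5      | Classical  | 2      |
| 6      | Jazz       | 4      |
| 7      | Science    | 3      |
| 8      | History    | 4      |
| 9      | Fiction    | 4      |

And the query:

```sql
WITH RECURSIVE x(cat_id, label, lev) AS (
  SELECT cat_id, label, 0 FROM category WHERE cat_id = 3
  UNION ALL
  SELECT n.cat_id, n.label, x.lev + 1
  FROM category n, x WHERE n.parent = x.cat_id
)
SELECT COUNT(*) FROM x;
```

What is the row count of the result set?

Base: cat_id=3 (Fantasy) at lev 0.
Iteration 1: rows with parent in {3} -> Rock (id 4, lev 1), Science (id 7, lev 1).
Iteration 2: rows with parent in {4,7} -> Jazz (id 6, lev 2), History (id 8, lev 2), Fiction (id 9, lev 2).
Iteration 3: no rows with parent in {6,8,9}; recursion stops.
Total rows emitted: 6.

6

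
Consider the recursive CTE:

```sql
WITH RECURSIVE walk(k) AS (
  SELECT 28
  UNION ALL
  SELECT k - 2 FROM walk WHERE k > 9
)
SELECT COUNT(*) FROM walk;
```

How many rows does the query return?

Base: k=28.
Iteration 1: 28 > 9 holds -> k = 28 - 2 = 26.
Iteration 2: 26 > 9 holds -> k = 26 - 2 = 24.
Iteration 3: 24 > 9 holds -> k = 24 - 2 = 22.
Iteration 4: 22 > 9 holds -> k = 22 - 2 = 20.
Iteration 5: 20 > 9 holds -> k = 20 - 2 = 18.
Iteration 6: 18 > 9 holds -> k = 18 - 2 = 16.
Iteration 7: 16 > 9 holds -> k = 16 - 2 = 14.
Iteration 8: 14 > 9 holds -> k = 14 - 2 = 12.
Iteration 9: 12 > 9 holds -> k = 12 - 2 = 10.
Iteration 10: 10 > 9 holds -> k = 10 - 2 = 8.
Iteration 11: 8 > 9 fails; recursion stops.
Total rows emitted: 11.

11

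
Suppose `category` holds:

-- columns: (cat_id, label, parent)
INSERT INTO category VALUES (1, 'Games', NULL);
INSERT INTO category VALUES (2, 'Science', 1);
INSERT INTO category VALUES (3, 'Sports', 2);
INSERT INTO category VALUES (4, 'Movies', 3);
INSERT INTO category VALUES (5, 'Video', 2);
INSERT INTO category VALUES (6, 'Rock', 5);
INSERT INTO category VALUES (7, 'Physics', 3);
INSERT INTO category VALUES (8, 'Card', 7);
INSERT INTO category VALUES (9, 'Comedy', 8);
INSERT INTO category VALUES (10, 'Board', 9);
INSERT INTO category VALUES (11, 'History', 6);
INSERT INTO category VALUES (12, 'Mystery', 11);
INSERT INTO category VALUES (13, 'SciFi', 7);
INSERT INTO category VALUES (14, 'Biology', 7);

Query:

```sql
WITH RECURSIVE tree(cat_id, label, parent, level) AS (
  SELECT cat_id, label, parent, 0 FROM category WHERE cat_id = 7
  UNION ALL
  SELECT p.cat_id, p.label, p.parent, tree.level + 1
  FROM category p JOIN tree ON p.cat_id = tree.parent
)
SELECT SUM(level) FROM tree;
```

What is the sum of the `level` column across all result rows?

6

Base: cat_id=7 (Physics), parent=3, level 0.
Iteration 1: join on cat_id=3 -> Sports (id 3, parent=2, level 1).
Iteration 2: join on cat_id=2 -> Science (id 2, parent=1, level 2).
Iteration 3: join on cat_id=1 -> Games (id 1, parent=NULL, level 3).
Iteration 4: parent is NULL; no match; recursion stops.
SUM(level) = 0 + 1 + 2 + 3 = 6.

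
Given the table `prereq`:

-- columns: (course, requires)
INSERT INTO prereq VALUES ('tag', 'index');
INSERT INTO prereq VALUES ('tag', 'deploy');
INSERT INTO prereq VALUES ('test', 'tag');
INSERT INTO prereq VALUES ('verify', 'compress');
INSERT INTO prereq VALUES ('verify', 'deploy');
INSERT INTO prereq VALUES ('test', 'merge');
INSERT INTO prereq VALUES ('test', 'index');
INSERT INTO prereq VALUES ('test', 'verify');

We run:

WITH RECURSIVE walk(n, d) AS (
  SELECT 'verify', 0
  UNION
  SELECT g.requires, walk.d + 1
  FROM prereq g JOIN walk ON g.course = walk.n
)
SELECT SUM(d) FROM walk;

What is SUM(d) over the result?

Base: (verify, d=0).
Iteration 1: edges from {verify} -> (compress, d=1), (deploy, d=1).
Iteration 2: no outgoing edges from {compress,deploy}; recursion stops.
SUM(d) = 0 + 1 + 1 = 2.

2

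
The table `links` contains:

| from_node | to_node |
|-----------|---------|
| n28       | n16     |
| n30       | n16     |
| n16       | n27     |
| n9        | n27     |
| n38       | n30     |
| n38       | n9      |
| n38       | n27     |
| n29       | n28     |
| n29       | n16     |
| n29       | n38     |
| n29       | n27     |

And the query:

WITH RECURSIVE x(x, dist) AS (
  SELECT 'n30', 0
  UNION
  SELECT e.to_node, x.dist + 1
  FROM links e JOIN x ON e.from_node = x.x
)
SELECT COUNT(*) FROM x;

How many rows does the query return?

Base: (n30, dist=0).
Iteration 1: edges from {n30} -> (n16, dist=1).
Iteration 2: edges from {n16} -> (n27, dist=2).
Iteration 3: no outgoing edges from {n27}; recursion stops.
Total rows emitted: 3.

3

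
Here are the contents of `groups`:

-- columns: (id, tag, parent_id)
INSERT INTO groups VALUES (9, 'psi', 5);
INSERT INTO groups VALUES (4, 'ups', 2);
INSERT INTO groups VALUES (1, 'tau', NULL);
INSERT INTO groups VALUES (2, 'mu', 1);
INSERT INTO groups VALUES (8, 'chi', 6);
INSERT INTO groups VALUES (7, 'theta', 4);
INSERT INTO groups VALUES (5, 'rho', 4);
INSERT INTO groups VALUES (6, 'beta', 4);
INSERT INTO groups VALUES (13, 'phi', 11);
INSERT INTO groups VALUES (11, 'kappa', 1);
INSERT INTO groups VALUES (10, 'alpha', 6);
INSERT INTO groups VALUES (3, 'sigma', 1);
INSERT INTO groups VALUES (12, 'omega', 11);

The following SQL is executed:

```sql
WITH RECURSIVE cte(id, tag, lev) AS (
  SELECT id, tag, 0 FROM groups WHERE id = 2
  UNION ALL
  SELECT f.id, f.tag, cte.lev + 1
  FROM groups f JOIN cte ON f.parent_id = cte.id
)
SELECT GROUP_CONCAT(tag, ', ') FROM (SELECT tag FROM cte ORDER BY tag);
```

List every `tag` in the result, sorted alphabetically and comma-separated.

alpha, beta, chi, mu, psi, rho, theta, ups

Base: id=2 (mu) at lev 0.
Iteration 1: rows with parent_id in {2} -> ups (id 4, lev 1).
Iteration 2: rows with parent_id in {4} -> rho (id 5, lev 2), beta (id 6, lev 2), theta (id 7, lev 2).
Iteration 3: rows with parent_id in {5,6,7} -> chi (id 8, lev 3), psi (id 9, lev 3), alpha (id 10, lev 3).
Iteration 4: no rows with parent_id in {8,9,10}; recursion stops.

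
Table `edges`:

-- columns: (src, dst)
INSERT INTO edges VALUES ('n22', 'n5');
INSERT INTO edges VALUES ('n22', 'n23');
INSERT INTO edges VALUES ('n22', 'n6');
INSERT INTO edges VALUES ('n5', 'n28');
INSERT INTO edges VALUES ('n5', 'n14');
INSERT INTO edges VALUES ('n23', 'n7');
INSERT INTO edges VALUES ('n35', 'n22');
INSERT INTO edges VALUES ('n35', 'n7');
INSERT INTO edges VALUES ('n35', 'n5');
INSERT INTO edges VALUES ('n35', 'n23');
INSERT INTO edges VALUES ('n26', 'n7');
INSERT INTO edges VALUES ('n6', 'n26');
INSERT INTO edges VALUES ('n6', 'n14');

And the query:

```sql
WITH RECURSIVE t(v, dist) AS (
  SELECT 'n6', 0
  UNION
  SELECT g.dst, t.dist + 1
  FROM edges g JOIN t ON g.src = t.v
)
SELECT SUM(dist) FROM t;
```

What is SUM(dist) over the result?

4

Base: (n6, dist=0).
Iteration 1: edges from {n6} -> (n14, dist=1), (n26, dist=1).
Iteration 2: edges from {n14,n26} -> (n7, dist=2).
Iteration 3: no outgoing edges from {n7}; recursion stops.
SUM(dist) = 0 + 1 + 1 + 2 = 4.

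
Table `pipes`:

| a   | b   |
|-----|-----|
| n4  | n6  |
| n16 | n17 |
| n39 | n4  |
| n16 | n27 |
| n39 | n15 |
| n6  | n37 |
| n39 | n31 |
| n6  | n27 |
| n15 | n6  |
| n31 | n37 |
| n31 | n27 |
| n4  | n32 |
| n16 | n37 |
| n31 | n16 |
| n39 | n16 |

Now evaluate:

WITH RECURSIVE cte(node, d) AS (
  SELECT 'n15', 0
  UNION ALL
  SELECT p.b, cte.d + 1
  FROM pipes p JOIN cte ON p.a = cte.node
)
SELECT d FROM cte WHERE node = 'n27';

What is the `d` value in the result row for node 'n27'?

Base: (n15, d=0).
Iteration 1: edges from {n15} -> (n6, d=1).
Iteration 2: edges from {n6} -> (n27, d=2), (n37, d=2).
Iteration 3: no outgoing edges from {n27,n37}; recursion stops.

2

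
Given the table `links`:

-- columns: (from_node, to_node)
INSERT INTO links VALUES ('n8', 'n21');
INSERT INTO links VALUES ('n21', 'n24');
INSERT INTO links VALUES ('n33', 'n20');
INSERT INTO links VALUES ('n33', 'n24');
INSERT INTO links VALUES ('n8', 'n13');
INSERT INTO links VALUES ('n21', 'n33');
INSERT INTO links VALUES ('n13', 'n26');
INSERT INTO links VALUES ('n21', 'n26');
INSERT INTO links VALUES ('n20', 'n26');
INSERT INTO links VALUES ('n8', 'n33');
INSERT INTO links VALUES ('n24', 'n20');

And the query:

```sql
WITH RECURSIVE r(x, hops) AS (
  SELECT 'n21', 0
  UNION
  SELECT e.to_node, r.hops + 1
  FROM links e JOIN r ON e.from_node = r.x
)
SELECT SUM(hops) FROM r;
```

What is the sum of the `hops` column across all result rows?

17

Base: (n21, hops=0).
Iteration 1: edges from {n21} -> (n24, hops=1), (n26, hops=1), (n33, hops=1).
Iteration 2: edges from {n24,n26,n33} -> (n20, hops=2), (n24, hops=2). [UNION drops 1 duplicate row(s)]
Iteration 3: edges from {n20,n24} -> (n20, hops=3), (n26, hops=3).
Iteration 4: edges from {n20,n26} -> (n26, hops=4).
Iteration 5: no outgoing edges from {n26}; recursion stops.
SUM(hops) = 0 + 1 + 1 + 1 + 2 + 2 + 3 + 3 + 4 = 17.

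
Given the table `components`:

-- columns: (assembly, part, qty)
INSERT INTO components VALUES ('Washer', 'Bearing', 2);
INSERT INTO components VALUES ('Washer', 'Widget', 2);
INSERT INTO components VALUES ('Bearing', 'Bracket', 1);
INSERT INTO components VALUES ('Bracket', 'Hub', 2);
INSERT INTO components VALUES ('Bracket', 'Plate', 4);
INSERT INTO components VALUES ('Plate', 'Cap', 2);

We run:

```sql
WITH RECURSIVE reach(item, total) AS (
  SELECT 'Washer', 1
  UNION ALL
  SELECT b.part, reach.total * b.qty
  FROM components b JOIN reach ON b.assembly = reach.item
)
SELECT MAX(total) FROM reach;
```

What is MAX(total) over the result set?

Base: (Washer, total=1).
Iteration 1: components of {Washer} -> Bearing = 1*2 = 2, Widget = 1*2 = 2.
Iteration 2: components of {Bearing,Widget} -> Bracket = 2*1 = 2.
Iteration 3: components of {Bracket} -> Hub = 2*2 = 4, Plate = 2*4 = 8.
Iteration 4: components of {Hub,Plate} -> Cap = 8*2 = 16.
Iteration 5: no further components; recursion stops.
total values: 1, 2, 2, 2, 4, 8, 16; the maximum is 16.

16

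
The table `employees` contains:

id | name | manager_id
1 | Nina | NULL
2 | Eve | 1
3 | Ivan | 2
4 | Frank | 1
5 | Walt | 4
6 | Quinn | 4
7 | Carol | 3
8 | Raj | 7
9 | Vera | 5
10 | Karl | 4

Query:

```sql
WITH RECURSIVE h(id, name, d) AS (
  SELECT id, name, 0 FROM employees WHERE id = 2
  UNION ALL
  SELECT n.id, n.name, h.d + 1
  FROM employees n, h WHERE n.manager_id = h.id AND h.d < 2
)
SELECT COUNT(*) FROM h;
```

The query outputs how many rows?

Base: id=2 (Eve) at d 0.
Iteration 1: rows with manager_id in {2} -> Ivan (id 3, d 1).
Iteration 2: rows with manager_id in {3} -> Carol (id 7, d 2).
Iteration 3: d < 2 fails for all current rows; recursion stops.
Total rows emitted: 3.

3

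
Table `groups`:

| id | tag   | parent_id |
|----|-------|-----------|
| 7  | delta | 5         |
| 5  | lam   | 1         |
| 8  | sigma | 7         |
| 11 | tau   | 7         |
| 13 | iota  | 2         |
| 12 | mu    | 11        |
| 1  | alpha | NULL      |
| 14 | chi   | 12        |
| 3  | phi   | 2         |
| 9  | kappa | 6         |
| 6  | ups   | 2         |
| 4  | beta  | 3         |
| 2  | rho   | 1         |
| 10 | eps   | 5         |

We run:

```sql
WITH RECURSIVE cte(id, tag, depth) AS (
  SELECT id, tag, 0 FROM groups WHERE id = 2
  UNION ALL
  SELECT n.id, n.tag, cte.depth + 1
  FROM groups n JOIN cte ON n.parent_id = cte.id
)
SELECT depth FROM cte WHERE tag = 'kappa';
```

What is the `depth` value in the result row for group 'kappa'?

Base: id=2 (rho) at depth 0.
Iteration 1: rows with parent_id in {2} -> phi (id 3, depth 1), ups (id 6, depth 1), iota (id 13, depth 1).
Iteration 2: rows with parent_id in {3,6,13} -> beta (id 4, depth 2), kappa (id 9, depth 2).
Iteration 3: no rows with parent_id in {4,9}; recursion stops.

2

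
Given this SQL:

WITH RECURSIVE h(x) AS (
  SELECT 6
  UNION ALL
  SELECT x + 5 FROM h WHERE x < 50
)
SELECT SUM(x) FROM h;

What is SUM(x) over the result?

Base: x=6.
Iteration 1: 6 < 50 holds -> x = 6 + 5 = 11.
Iteration 2: 11 < 50 holds -> x = 11 + 5 = 16.
Iteration 3: 16 < 50 holds -> x = 16 + 5 = 21.
Iteration 4: 21 < 50 holds -> x = 21 + 5 = 26.
Iteration 5: 26 < 50 holds -> x = 26 + 5 = 31.
Iteration 6: 31 < 50 holds -> x = 31 + 5 = 36.
Iteration 7: 36 < 50 holds -> x = 36 + 5 = 41.
Iteration 8: 41 < 50 holds -> x = 41 + 5 = 46.
Iteration 9: 46 < 50 holds -> x = 46 + 5 = 51.
Iteration 10: 51 < 50 fails; recursion stops.
SUM(x) = 6 + 11 + 16 + 21 + 26 + 31 + 36 + 41 + 46 + 51 = 285.

285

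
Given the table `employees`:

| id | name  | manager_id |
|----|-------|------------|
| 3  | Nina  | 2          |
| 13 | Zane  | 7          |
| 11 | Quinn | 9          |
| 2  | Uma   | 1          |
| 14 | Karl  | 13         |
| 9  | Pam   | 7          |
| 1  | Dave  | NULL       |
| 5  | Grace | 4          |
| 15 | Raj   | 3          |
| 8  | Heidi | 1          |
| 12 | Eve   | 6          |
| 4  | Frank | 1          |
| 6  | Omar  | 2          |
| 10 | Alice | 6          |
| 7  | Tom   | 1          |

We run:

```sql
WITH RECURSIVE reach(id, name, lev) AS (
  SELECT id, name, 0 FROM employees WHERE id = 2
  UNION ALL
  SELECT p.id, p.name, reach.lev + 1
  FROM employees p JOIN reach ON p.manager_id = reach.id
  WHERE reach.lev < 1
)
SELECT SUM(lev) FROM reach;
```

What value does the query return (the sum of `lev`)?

2

Base: id=2 (Uma) at lev 0.
Iteration 1: rows with manager_id in {2} -> Nina (id 3, lev 1), Omar (id 6, lev 1).
Iteration 2: lev < 1 fails for all current rows; recursion stops.
SUM(lev) = 0 + 1 + 1 = 2.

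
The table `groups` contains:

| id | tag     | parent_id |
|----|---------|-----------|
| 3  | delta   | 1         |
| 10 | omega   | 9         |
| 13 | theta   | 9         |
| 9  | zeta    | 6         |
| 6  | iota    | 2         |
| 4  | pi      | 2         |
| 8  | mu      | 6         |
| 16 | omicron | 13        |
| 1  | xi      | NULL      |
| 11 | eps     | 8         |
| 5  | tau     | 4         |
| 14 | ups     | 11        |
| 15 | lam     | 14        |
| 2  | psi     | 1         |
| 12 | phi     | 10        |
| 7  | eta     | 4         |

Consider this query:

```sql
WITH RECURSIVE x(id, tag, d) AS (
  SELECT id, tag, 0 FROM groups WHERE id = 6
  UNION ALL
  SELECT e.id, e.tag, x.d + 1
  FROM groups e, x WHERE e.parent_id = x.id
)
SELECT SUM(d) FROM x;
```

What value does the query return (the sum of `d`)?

21

Base: id=6 (iota) at d 0.
Iteration 1: rows with parent_id in {6} -> mu (id 8, d 1), zeta (id 9, d 1).
Iteration 2: rows with parent_id in {8,9} -> omega (id 10, d 2), eps (id 11, d 2), theta (id 13, d 2).
Iteration 3: rows with parent_id in {10,11,13} -> phi (id 12, d 3), ups (id 14, d 3), omicron (id 16, d 3).
Iteration 4: rows with parent_id in {12,14,16} -> lam (id 15, d 4).
Iteration 5: no rows with parent_id in {15}; recursion stops.
SUM(d) = 0 + 1 + 1 + 2 + 2 + 2 + 3 + 3 + 3 + 4 = 21.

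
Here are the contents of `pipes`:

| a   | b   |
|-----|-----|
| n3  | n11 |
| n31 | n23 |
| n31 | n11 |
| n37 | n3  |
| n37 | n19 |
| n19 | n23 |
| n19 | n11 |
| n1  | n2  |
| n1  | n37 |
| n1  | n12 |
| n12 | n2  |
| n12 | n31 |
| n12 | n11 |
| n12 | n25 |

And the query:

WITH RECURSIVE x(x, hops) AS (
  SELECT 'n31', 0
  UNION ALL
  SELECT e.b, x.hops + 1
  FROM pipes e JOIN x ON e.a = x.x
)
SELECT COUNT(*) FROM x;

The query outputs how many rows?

3

Base: (n31, hops=0).
Iteration 1: edges from {n31} -> (n11, hops=1), (n23, hops=1).
Iteration 2: no outgoing edges from {n11,n23}; recursion stops.
Total rows emitted: 3.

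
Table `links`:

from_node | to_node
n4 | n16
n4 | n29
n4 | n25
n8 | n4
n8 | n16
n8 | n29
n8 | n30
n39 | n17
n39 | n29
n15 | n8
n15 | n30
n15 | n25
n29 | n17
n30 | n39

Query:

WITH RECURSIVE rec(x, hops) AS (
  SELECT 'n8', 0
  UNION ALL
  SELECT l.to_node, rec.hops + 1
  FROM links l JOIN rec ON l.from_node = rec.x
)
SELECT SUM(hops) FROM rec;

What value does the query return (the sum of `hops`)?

Base: (n8, hops=0).
Iteration 1: edges from {n8} -> (n16, hops=1), (n29, hops=1), (n30, hops=1), (n4, hops=1).
Iteration 2: edges from {n16,n29,n30,n4} -> (n16, hops=2), (n17, hops=2), (n25, hops=2), (n29, hops=2), (n39, hops=2).
Iteration 3: edges from {n16,n17,n25,n29,n39} -> (n17, hops=3) x2, (n29, hops=3). [UNION ALL keeps all 3 new rows, including repeats]
Iteration 4: edges from {n17,n29} -> (n17, hops=4).
Iteration 5: no outgoing edges from {n17}; recursion stops.
SUM(hops) = 0 + 1 + 1 + 1 + 1 + 2 + 2 + 2 + 2 + 2 + 3 + 3 + 3 + 4 = 27.

27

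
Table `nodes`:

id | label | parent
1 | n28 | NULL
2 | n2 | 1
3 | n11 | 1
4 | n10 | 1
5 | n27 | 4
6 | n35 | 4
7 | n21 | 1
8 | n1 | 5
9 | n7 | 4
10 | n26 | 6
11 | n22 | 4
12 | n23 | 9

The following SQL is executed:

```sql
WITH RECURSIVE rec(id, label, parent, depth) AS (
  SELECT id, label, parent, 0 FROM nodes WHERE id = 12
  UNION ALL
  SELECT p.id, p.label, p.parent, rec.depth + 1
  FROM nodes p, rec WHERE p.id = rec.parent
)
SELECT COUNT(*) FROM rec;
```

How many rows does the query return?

4

Base: id=12 (n23), parent=9, depth 0.
Iteration 1: join on id=9 -> n7 (id 9, parent=4, depth 1).
Iteration 2: join on id=4 -> n10 (id 4, parent=1, depth 2).
Iteration 3: join on id=1 -> n28 (id 1, parent=NULL, depth 3).
Iteration 4: parent is NULL; no match; recursion stops.
Total rows emitted: 4.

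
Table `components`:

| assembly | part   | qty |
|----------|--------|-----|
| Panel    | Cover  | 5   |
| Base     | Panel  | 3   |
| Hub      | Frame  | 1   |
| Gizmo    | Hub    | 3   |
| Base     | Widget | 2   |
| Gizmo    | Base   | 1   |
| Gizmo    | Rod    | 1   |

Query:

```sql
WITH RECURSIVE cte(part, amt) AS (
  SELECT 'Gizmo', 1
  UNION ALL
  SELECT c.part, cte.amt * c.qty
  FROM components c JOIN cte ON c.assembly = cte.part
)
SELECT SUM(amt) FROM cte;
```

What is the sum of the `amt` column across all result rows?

29

Base: (Gizmo, amt=1).
Iteration 1: components of {Gizmo} -> Base = 1*1 = 1, Hub = 1*3 = 3, Rod = 1*1 = 1.
Iteration 2: components of {Base,Hub,Rod} -> Frame = 3*1 = 3, Panel = 1*3 = 3, Widget = 1*2 = 2.
Iteration 3: components of {Frame,Panel,Widget} -> Cover = 3*5 = 15.
Iteration 4: no further components; recursion stops.
SUM(amt) = 1 + 1 + 1 + 3 + 3 + 2 + 3 + 15 = 29.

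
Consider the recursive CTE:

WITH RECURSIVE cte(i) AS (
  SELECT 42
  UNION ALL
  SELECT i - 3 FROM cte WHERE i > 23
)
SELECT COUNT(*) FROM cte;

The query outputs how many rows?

8

Base: i=42.
Iteration 1: 42 > 23 holds -> i = 42 - 3 = 39.
Iteration 2: 39 > 23 holds -> i = 39 - 3 = 36.
Iteration 3: 36 > 23 holds -> i = 36 - 3 = 33.
Iteration 4: 33 > 23 holds -> i = 33 - 3 = 30.
Iteration 5: 30 > 23 holds -> i = 30 - 3 = 27.
Iteration 6: 27 > 23 holds -> i = 27 - 3 = 24.
Iteration 7: 24 > 23 holds -> i = 24 - 3 = 21.
Iteration 8: 21 > 23 fails; recursion stops.
Total rows emitted: 8.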